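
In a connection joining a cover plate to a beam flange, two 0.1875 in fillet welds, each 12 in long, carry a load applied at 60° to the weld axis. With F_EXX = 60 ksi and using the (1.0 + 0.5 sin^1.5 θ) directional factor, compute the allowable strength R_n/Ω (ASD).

R_n/Ω ≈ 80.3 kips

t_e = 0.707 × 0.1875 = 0.1326 in; A_we = 0.1326 × 24 = 3.181 in².
Directional factor: 1.0 + 0.5 sin^1.5(60°) = 1.403.
F_nw = 0.6 × 60 × 1.403 = 50.51 ksi.
R_n/Ω = (50.51 × 3.181) / 2.0 = 80.34 kips.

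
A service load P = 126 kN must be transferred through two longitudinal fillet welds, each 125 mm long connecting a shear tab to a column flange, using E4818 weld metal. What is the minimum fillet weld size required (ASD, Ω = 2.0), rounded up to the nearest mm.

w = 5 mm

E48XX → F_EXX = 480 MPa.
Total weld length L = 250 mm.
Required throat t_e = P × Ω / (0.6 F_EXX × L) = 126 × 2.0 / (0.6 × 480 × 250 × 10⁻³) = 3.5 mm.
Required leg w = t_e / 0.707 = 4.95 mm → use 5 mm.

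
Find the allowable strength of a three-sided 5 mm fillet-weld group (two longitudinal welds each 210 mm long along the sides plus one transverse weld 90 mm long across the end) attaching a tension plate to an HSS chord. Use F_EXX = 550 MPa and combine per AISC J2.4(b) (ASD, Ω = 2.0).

R_n/Ω ≈ 297 kN

t_e = 0.707 × 5 = 3.535 mm.
R_nwl = 0.6 × 550 × 3.535 × 420 × 10⁻³ = 490 kN (longitudinal, 2 welds).
R_nwt = 0.6 × 550 × 3.535 × 90 × 10⁻³ = 105 kN (transverse, base value).
(i) R_nwl + R_nwt = 594.9 kN; (ii) 0.85 R_nwl + 1.5 R_nwt = 573.9 kN.
R_n = max = 594.9 kN [governs: (i)]; R_n/Ω = 297.5 kN.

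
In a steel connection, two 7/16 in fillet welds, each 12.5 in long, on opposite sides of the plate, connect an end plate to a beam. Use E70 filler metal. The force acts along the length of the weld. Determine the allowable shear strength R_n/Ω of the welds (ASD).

E70XX → F_EXX = 70 ksi.
Effective throat t_e = 0.707 × 0.4375 = 0.3093 in.
Total length L = 25 in; A_we = 0.3093 × 25 = 7.733 in².
F_nw = 0.6 F_EXX = 0.6 × 70 = 42 ksi.
R_n = 42 × 7.733 = 324.8 kips; R_n/Ω = 324.8/2.0 = 162.4 kips.

R_n/Ω ≈ 162 kips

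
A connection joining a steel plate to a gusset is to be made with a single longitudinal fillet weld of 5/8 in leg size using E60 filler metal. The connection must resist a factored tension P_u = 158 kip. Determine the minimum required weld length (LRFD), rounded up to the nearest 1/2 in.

L = 13.5 in

E60XX → F_EXX = 60 ksi.
Throat t_e = 0.707 × 0.625 = 0.4419 in.
φr_n = 0.75 × 0.6 × 60 × 0.4419 = 11.93 kip/in.
L_req = P_u / φr_n = 158 / 11.93 = 13.24 in total.
Round up → use L = 13.5 in.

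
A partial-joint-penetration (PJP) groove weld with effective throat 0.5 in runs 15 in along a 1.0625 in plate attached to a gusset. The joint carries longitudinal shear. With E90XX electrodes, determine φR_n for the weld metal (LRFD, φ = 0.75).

φR_n ≈ 304 kips

E90XX → F_EXX = 90 ksi.
Effective throat (given) t_e = 0.5 in.
A_we = 0.5 × 15 = 7.5 in².
F_nw = 0.6 F_EXX = 54 ksi.
φR_n = 0.75 × 54 × 7.5 = 303.8 kips.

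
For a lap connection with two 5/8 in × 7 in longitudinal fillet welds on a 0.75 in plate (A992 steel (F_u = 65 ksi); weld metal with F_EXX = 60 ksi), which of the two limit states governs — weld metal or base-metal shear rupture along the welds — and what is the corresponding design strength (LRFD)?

t_e = 0.707 × 0.625 = 0.4419 in; L = 14 in.
Weld metal: φR_n = 0.75 × 0.6 × 60 × 0.4419 × 14 = 167 kips.
Base metal (shear rupture): φR_n = 0.75 × 0.6 × 65 × 0.75 × 14 = 307.1 kips.
Governing: weld metal.

φR_n ≈ 167 kips (weld metal governs)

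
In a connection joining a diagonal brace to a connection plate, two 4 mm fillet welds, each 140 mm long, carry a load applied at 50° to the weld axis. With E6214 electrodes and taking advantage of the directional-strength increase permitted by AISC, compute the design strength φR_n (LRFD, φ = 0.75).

φR_n ≈ 295 kN

E62XX → F_EXX = 620 MPa.
t_e = 0.707 × 4 = 2.828 mm; A_we = 2.828 × 280 = 791.8 mm².
Directional factor: 1.0 + 0.5 sin^1.5(50°) = 1.335.
F_nw = 0.6 × 620 × 1.335 = 496.7 MPa.
φR_n = 0.75 × 496.7 × 791.8 × 10⁻³ = 295 kN.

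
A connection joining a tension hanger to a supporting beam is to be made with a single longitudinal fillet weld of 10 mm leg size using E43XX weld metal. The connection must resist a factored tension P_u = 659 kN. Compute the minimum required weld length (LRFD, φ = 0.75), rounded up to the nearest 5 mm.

L = 485 mm

E43XX → F_EXX = 430 MPa.
Throat t_e = 0.707 × 10 = 7.07 mm.
φr_n = 0.75 × 0.6 × 430 × 7.07 × 10⁻³ = 1.368 kN/mm.
L_req = P_u / φr_n = 659 / 1.368 = 481.7 mm total.
Round up → use L = 485 mm.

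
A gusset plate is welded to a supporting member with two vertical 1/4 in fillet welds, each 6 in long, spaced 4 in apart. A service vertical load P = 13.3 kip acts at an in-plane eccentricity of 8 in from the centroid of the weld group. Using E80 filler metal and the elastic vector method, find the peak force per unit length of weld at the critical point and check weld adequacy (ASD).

f_max ≈ 5.26 kip/in; NOT adequate

E80XX → F_EXX = 80 ksi.
Total weld length L_w = 12 in. Treat welds as unit-width lines.
Polar moment about centroid: J = 2[d³/12 + d(b/2)²] = 2[6³/12 + 6×2²] = 84 in³.
Direct shear f_v = P/L_w = 13.3 / 12 = 1.108 kip/in (vertical).
Torsion M = P·e = 13.3 × 8 = 106.4 kip·in.
Critical point at (x, y) = (2, 3) from centroid. f_tx = M·y/J = 3.8 kip/in; f_ty = M·x/J = 2.533 kip/in.
Resultant f_max = √[f_tx² + (f_v + f_ty)²] = √[3.8² + (1.108 + 2.533)²] = 5.263 kip/in.
Capacity per unit length: r_n/Ω = (1/2.0) × 0.6 × 80 × (0.707 × 0.25) = 4.242 kip/in.
5.263 > 4.242 → NOT adequate.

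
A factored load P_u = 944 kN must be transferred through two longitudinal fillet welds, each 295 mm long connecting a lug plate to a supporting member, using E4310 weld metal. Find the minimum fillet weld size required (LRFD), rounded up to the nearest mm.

E43XX → F_EXX = 430 MPa.
Total weld length L = 590 mm.
Required throat t_e = P_u / (φ × 0.6 F_EXX × L) = 944 / (0.75 × 0.6 × 430 × 590 × 10⁻³) = 8.269 mm.
Required leg w = t_e / 0.707 = 11.7 mm → use 12 mm.

w = 12 mm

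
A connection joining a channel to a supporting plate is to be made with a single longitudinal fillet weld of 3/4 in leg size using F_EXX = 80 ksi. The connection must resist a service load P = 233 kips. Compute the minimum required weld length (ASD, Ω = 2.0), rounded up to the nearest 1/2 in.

Throat t_e = 0.707 × 0.75 = 0.5302 in.
r_n/Ω = (0.6 × 80 × 0.5302) / 2.0 = 12.73 kip/in.
L_req = P / (r_n/Ω) = 233 / 12.73 = 18.31 in total.
Round up → use L = 18.5 in.

L = 18.5 in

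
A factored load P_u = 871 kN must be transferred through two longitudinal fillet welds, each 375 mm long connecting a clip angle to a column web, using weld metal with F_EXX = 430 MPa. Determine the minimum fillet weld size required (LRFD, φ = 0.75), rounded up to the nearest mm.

w = 9 mm

Total weld length L = 750 mm.
Required throat t_e = P_u / (φ × 0.6 F_EXX × L) = 871 / (0.75 × 0.6 × 430 × 750 × 10⁻³) = 6.002 mm.
Required leg w = t_e / 0.707 = 8.489 mm → use 9 mm.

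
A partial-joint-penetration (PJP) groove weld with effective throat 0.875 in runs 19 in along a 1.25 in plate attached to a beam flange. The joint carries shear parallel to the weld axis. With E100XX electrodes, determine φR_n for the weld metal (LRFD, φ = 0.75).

E100XX → F_EXX = 100 ksi.
Effective throat (given) t_e = 0.875 in.
A_we = 0.875 × 19 = 16.62 in².
F_nw = 0.6 F_EXX = 60 ksi.
φR_n = 0.75 × 60 × 16.62 = 748.1 kip.

φR_n ≈ 748 kip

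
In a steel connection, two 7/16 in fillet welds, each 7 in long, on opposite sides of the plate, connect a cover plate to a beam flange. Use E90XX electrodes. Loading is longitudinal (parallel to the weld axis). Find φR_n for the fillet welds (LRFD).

φR_n ≈ 175 kip

E90XX → F_EXX = 90 ksi.
Effective throat t_e = 0.707 × 0.4375 = 0.3093 in.
Total length L = 14 in; A_we = 0.3093 × 14 = 4.33 in².
F_nw = 0.6 F_EXX = 0.6 × 90 = 54 ksi.
φR_n = 0.75 × 54 × 4.33 = 175.4 kip.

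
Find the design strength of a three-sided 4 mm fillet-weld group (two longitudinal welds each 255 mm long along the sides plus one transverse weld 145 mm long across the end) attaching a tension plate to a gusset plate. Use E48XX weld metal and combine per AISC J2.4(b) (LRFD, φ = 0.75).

φR_n ≈ 400 kN

E48XX → F_EXX = 480 MPa.
t_e = 0.707 × 4 = 2.828 mm.
R_nwl = 0.6 × 480 × 2.828 × 510 × 10⁻³ = 415.4 kN (longitudinal, 2 welds).
R_nwt = 0.6 × 480 × 2.828 × 145 × 10⁻³ = 118.1 kN (transverse, base value).
(i) R_nwl + R_nwt = 533.5 kN; (ii) 0.85 R_nwl + 1.5 R_nwt = 530.2 kN.
R_n = max = 533.5 kN [governs: (i)]; φR_n = 400.1 kN.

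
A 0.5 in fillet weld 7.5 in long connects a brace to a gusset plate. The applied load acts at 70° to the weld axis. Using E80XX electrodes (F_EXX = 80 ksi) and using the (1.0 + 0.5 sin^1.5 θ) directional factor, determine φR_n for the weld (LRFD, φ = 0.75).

t_e = 0.707 × 0.5 = 0.3535 in; A_we = 0.3535 × 7.5 = 2.651 in².
Directional factor: 1.0 + 0.5 sin^1.5(70°) = 1.455.
F_nw = 0.6 × 80 × 1.455 = 69.86 ksi.
φR_n = 0.75 × 69.86 × 2.651 = 138.9 kips.

φR_n ≈ 139 kips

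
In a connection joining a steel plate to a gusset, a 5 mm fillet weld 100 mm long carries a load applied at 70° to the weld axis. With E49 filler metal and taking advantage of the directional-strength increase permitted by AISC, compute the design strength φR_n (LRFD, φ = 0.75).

E49XX → F_EXX = 490 MPa.
t_e = 0.707 × 5 = 3.535 mm; A_we = 3.535 × 100 = 353.5 mm².
Directional factor: 1.0 + 0.5 sin^1.5(70°) = 1.455.
F_nw = 0.6 × 490 × 1.455 = 427.9 MPa.
φR_n = 0.75 × 427.9 × 353.5 × 10⁻³ = 113.4 kN.

φR_n ≈ 113 kN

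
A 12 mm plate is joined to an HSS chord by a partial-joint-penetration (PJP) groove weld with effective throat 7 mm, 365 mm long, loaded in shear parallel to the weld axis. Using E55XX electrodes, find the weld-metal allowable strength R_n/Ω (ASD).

E55XX → F_EXX = 550 MPa.
Effective throat (given) t_e = 7 mm.
A_we = 7 × 365 = 2555 mm².
F_nw = 0.6 F_EXX = 330 MPa.
R_n/Ω = (330 × 2555) / 2.0 × 10⁻³ = 421.6 kN.

R_n/Ω ≈ 422 kN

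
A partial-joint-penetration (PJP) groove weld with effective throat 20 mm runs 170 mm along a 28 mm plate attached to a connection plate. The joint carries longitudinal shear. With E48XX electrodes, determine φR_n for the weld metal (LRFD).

E48XX → F_EXX = 480 MPa.
Effective throat (given) t_e = 20 mm.
A_we = 20 × 170 = 3400 mm².
F_nw = 0.6 F_EXX = 288 MPa.
φR_n = 0.75 × 288 × 3400 × 10⁻³ = 734.4 kN.

φR_n ≈ 734 kN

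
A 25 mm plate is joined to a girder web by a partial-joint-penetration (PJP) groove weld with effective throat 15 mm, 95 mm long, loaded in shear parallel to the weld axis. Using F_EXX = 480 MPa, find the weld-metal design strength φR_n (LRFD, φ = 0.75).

Effective throat (given) t_e = 15 mm.
A_we = 15 × 95 = 1425 mm².
F_nw = 0.6 F_EXX = 288 MPa.
φR_n = 0.75 × 288 × 1425 × 10⁻³ = 307.8 kN.

φR_n ≈ 308 kN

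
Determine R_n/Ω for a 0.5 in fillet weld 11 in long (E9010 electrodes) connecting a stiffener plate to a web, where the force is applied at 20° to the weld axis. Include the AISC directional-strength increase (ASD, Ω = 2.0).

R_n/Ω ≈ 115 kip

E90XX → F_EXX = 90 ksi.
t_e = 0.707 × 0.5 = 0.3535 in; A_we = 0.3535 × 11 = 3.888 in².
Directional factor: 1.0 + 0.5 sin^1.5(20°) = 1.1.
F_nw = 0.6 × 90 × 1.1 = 59.4 ksi.
R_n/Ω = (59.4 × 3.888) / 2.0 = 115.5 kip.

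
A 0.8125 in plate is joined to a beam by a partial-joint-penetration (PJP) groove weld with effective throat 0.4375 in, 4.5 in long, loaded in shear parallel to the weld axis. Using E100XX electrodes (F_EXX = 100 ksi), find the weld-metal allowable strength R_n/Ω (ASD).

Effective throat (given) t_e = 0.4375 in.
A_we = 0.4375 × 4.5 = 1.969 in².
F_nw = 0.6 F_EXX = 60 ksi.
R_n/Ω = (60 × 1.969) / 2.0 = 59.06 kip.

R_n/Ω ≈ 59.1 kip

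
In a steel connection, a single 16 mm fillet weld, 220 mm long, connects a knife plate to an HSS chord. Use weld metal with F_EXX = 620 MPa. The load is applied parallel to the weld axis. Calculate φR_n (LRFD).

φR_n ≈ 694 kN

Effective throat t_e = 0.707 × 16 = 11.31 mm.
Total length L = 220 mm; A_we = 11.31 × 220 = 2489 mm².
F_nw = 0.6 F_EXX = 0.6 × 620 = 372 MPa.
φR_n = 0.75 × 372 × 2489 × 10⁻³ = 694.3 kN.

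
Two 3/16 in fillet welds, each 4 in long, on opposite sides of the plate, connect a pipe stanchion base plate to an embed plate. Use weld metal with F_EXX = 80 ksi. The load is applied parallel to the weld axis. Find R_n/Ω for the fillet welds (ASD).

Effective throat t_e = 0.707 × 0.1875 = 0.1326 in.
Total length L = 8 in; A_we = 0.1326 × 8 = 1.06 in².
F_nw = 0.6 F_EXX = 0.6 × 80 = 48 ksi.
R_n = 48 × 1.06 = 50.9 kip; R_n/Ω = 50.9/2.0 = 25.45 kip.

R_n/Ω ≈ 25.5 kip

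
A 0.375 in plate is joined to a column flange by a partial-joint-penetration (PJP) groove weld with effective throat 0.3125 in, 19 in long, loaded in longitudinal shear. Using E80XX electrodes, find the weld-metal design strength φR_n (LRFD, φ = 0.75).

E80XX → F_EXX = 80 ksi.
Effective throat (given) t_e = 0.3125 in.
A_we = 0.3125 × 19 = 5.938 in².
F_nw = 0.6 F_EXX = 48 ksi.
φR_n = 0.75 × 48 × 5.938 = 213.8 kips.

φR_n ≈ 214 kips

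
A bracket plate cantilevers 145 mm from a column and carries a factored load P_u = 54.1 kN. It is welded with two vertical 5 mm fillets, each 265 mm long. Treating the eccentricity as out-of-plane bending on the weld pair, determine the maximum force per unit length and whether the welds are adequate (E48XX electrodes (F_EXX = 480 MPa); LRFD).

L_w = 2 × 265 = 530 mm; section modulus (unit throat) S = 2 × L²/6 = 23410 mm².
Direct shear f_v = P/L_w = 54.1×10³/530 = 102.1 N/mm.
Moment M = P × e = 54.1×10³ × 145 = 7844500 N·mm; bending f_b = M/S = 335.1 N/mm.
f_max = √(f_v² + f_b²) = √(102.1² + 335.1²) = 350.3 N/mm.
φr_n = 0.75 × 0.6 × 480 × (0.707 × 5) = 763.6 N/mm → adequate.

f_max ≈ 350 N/mm; adequate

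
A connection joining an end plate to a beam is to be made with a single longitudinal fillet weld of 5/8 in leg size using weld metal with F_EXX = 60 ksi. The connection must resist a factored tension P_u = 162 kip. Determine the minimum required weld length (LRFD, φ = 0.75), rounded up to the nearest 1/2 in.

L = 14 in

Throat t_e = 0.707 × 0.625 = 0.4419 in.
φr_n = 0.75 × 0.6 × 60 × 0.4419 = 11.93 kip/in.
L_req = P_u / φr_n = 162 / 11.93 = 13.58 in total.
Round up → use L = 14 in.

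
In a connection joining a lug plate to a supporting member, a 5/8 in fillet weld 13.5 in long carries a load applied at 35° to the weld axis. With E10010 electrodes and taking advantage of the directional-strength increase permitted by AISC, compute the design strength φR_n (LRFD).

E100XX → F_EXX = 100 ksi.
t_e = 0.707 × 0.625 = 0.4419 in; A_we = 0.4419 × 13.5 = 5.965 in².
Directional factor: 1.0 + 0.5 sin^1.5(35°) = 1.217.
F_nw = 0.6 × 100 × 1.217 = 73.03 ksi.
φR_n = 0.75 × 73.03 × 5.965 = 326.7 kip.

φR_n ≈ 327 kip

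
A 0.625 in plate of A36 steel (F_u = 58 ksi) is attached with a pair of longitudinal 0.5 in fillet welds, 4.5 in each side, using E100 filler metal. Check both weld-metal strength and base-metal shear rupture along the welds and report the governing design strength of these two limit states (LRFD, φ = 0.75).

E100XX → F_EXX = 100 ksi.
t_e = 0.707 × 0.5 = 0.3535 in; L = 9 in.
Weld metal: φR_n = 0.75 × 0.6 × 100 × 0.3535 × 9 = 143.2 kips.
Base metal (shear rupture): φR_n = 0.75 × 0.6 × 58 × 0.625 × 9 = 146.8 kips.
Governing: weld metal.

φR_n ≈ 143 kips (weld metal governs)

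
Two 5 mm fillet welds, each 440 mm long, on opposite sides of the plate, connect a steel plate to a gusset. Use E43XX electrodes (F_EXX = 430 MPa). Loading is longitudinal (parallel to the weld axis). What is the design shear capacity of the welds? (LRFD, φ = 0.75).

φR_n ≈ 602 kN

Effective throat t_e = 0.707 × 5 = 3.535 mm.
Total length L = 880 mm; A_we = 3.535 × 880 = 3111 mm².
F_nw = 0.6 F_EXX = 0.6 × 430 = 258 MPa.
φR_n = 0.75 × 258 × 3111 × 10⁻³ = 601.9 kN.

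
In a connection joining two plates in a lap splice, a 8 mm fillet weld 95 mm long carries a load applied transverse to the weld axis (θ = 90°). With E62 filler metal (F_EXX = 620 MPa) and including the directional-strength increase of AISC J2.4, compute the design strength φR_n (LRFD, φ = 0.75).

φR_n ≈ 225 kN

t_e = 0.707 × 8 = 5.656 mm; A_we = 5.656 × 95 = 537.3 mm².
Directional factor: 1.0 + 0.5 sin^1.5(90°) = 1.5.
F_nw = 0.6 × 620 × 1.5 = 558 MPa.
φR_n = 0.75 × 558 × 537.3 × 10⁻³ = 224.9 kN.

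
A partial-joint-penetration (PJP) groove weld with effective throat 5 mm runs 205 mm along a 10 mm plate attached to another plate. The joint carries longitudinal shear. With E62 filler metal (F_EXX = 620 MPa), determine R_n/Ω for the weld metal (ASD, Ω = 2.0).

Effective throat (given) t_e = 5 mm.
A_we = 5 × 205 = 1025 mm².
F_nw = 0.6 F_EXX = 372 MPa.
R_n/Ω = (372 × 1025) / 2.0 × 10⁻³ = 190.7 kN.

R_n/Ω ≈ 191 kN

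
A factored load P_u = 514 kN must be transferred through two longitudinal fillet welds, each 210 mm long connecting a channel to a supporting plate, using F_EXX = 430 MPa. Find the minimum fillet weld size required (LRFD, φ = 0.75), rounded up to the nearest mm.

w = 9 mm

Total weld length L = 420 mm.
Required throat t_e = P_u / (φ × 0.6 F_EXX × L) = 514 / (0.75 × 0.6 × 430 × 420 × 10⁻³) = 6.325 mm.
Required leg w = t_e / 0.707 = 8.946 mm → use 9 mm.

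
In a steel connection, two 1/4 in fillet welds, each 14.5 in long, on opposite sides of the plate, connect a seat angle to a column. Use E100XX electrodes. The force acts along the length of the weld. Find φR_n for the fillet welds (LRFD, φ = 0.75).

E100XX → F_EXX = 100 ksi.
Effective throat t_e = 0.707 × 0.25 = 0.1767 in.
Total length L = 29 in; A_we = 0.1767 × 29 = 5.126 in².
F_nw = 0.6 F_EXX = 0.6 × 100 = 60 ksi.
φR_n = 0.75 × 60 × 5.126 = 230.7 kips.

φR_n ≈ 231 kips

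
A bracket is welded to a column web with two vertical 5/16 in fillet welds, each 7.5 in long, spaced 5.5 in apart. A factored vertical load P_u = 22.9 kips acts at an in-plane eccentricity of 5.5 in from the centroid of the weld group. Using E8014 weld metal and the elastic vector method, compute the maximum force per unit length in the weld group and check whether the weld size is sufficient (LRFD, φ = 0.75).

E80XX → F_EXX = 80 ksi.
Total weld length L_w = 15 in. Treat welds as unit-width lines.
Polar moment about centroid: J = 2[d³/12 + d(b/2)²] = 2[7.5³/12 + 7.5×2.75²] = 183.8 in³.
Direct shear f_v = P/L_w = 22.9 / 15 = 1.527 kip/in (vertical).
Torsion M = P·e = 22.9 × 5.5 = 125.95 kip·in.
Critical point at (x, y) = (2.75, 3.75) from centroid. f_tx = M·y/J = 2.57 kip/in; f_ty = M·x/J = 1.885 kip/in.
Resultant f_max = √[f_tx² + (f_v + f_ty)²] = √[2.57² + (1.527 + 1.885)²] = 4.272 kip/in.
Capacity per unit length: φr_n = 0.75 × 0.6 × 80 × (0.707 × 0.3125) = 7.954 kip/in.
4.272 ≤ 7.954 → adequate.

f_max ≈ 4.27 kip/in; adequate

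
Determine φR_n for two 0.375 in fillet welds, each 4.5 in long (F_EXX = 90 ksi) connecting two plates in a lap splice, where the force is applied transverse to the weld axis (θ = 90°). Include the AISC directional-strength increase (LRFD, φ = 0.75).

t_e = 0.707 × 0.375 = 0.2651 in; A_we = 0.2651 × 9 = 2.386 in².
Directional factor: 1.0 + 0.5 sin^1.5(90°) = 1.5.
F_nw = 0.6 × 90 × 1.5 = 81 ksi.
φR_n = 0.75 × 81 × 2.386 = 145 kips.

φR_n ≈ 145 kips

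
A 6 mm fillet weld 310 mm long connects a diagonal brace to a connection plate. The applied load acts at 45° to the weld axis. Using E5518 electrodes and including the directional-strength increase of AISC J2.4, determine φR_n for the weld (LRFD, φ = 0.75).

φR_n ≈ 422 kN

E55XX → F_EXX = 550 MPa.
t_e = 0.707 × 6 = 4.242 mm; A_we = 4.242 × 310 = 1315 mm².
Directional factor: 1.0 + 0.5 sin^1.5(45°) = 1.297.
F_nw = 0.6 × 550 × 1.297 = 428.1 MPa.
φR_n = 0.75 × 428.1 × 1315 × 10⁻³ = 422.2 kN.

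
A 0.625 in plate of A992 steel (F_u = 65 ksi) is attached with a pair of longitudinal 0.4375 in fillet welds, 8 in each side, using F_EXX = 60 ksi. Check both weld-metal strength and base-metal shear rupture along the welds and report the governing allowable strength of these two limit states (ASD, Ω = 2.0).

t_e = 0.707 × 0.4375 = 0.3093 in; L = 16 in.
Weld metal: R_n/Ω = (1/2.0) × 0.6 × 60 × 0.3093 × 16 = 89.08 kips.
Base metal (shear rupture): R_n/Ω = (1/2.0) × 0.6 × 65 × 0.625 × 16 = 195 kips.
Governing: weld metal.

R_n/Ω ≈ 89.1 kips (weld metal governs)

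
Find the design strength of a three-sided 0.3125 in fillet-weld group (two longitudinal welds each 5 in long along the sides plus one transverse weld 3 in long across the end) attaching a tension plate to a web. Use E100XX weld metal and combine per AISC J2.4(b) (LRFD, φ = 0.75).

E100XX → F_EXX = 100 ksi.
t_e = 0.707 × 0.3125 = 0.2209 in.
R_nwl = 0.6 × 100 × 0.2209 × 10 = 132.6 kips (longitudinal, 2 welds).
R_nwt = 0.6 × 100 × 0.2209 × 3 = 39.77 kips (transverse, base value).
(i) R_nwl + R_nwt = 172.3 kips; (ii) 0.85 R_nwl + 1.5 R_nwt = 172.3 kips.
R_n = max = 172.3 kips [governs: (i)]; φR_n = 129.2 kips.

φR_n ≈ 129 kips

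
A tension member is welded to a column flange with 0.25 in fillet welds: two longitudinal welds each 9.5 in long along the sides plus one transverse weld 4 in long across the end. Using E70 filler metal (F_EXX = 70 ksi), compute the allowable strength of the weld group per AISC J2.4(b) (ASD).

t_e = 0.707 × 0.25 = 0.1767 in.
R_nwl = 0.6 × 70 × 0.1767 × 19 = 141 kip (longitudinal, 2 welds).
R_nwt = 0.6 × 70 × 0.1767 × 4 = 29.69 kip (transverse, base value).
(i) R_nwl + R_nwt = 170.7 kip; (ii) 0.85 R_nwl + 1.5 R_nwt = 164.4 kip.
R_n = max = 170.7 kip [governs: (i)]; R_n/Ω = 85.37 kip.

R_n/Ω ≈ 85.4 kip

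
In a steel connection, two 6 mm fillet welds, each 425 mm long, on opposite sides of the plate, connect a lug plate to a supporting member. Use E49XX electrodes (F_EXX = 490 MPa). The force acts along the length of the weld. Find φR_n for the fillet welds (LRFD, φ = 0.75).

φR_n ≈ 795 kN

Effective throat t_e = 0.707 × 6 = 4.242 mm.
Total length L = 850 mm; A_we = 4.242 × 850 = 3606 mm².
F_nw = 0.6 F_EXX = 0.6 × 490 = 294 MPa.
φR_n = 0.75 × 294 × 3606 × 10⁻³ = 795.1 kN.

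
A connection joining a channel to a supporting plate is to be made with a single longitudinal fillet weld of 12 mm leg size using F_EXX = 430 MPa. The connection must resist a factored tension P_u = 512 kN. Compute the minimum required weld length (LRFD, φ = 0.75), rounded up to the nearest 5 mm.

L = 315 mm

Throat t_e = 0.707 × 12 = 8.484 mm.
φr_n = 0.75 × 0.6 × 430 × 8.484 × 10⁻³ = 1.642 kN/mm.
L_req = P_u / φr_n = 512 / 1.642 = 311.9 mm total.
Round up → use L = 315 mm.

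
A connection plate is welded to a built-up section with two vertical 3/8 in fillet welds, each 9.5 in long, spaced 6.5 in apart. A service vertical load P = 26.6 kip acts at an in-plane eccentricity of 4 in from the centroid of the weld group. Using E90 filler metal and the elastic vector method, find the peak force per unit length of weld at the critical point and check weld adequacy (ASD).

f_max ≈ 2.82 kip/in; adequate

E90XX → F_EXX = 90 ksi.
Total weld length L_w = 19 in. Treat welds as unit-width lines.
Polar moment about centroid: J = 2[d³/12 + d(b/2)²] = 2[9.5³/12 + 9.5×3.25²] = 343.6 in³.
Direct shear f_v = P/L_w = 26.6 / 19 = 1.4 kip/in (vertical).
Torsion M = P·e = 26.6 × 4 = 106.4 kip·in.
Critical point at (x, y) = (3.25, 4.75) from centroid. f_tx = M·y/J = 1.471 kip/in; f_ty = M·x/J = 1.006 kip/in.
Resultant f_max = √[f_tx² + (f_v + f_ty)²] = √[1.471² + (1.4 + 1.006)²] = 2.82 kip/in.
Capacity per unit length: r_n/Ω = (1/2.0) × 0.6 × 90 × (0.707 × 0.375) = 7.158 kip/in.
2.82 ≤ 7.158 → adequate.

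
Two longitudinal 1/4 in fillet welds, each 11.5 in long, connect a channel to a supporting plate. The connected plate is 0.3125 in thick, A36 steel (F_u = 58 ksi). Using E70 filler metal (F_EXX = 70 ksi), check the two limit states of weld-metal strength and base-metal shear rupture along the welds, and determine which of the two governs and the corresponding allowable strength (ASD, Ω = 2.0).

R_n/Ω ≈ 85.4 kip (weld metal governs)

t_e = 0.707 × 0.25 = 0.1767 in; L = 23 in.
Weld metal: R_n/Ω = (1/2.0) × 0.6 × 70 × 0.1767 × 23 = 85.37 kip.
Base metal (shear rupture): R_n/Ω = (1/2.0) × 0.6 × 58 × 0.3125 × 23 = 125.1 kip.
Governing: weld metal.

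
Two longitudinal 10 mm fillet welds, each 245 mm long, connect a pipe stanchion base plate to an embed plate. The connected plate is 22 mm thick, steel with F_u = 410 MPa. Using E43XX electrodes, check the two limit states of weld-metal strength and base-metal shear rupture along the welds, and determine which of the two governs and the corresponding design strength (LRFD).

φR_n ≈ 670 kN (weld metal governs)

E43XX → F_EXX = 430 MPa.
t_e = 0.707 × 10 = 7.07 mm; L = 490 mm.
Weld metal: φR_n = 0.75 × 0.6 × 430 × 7.07 × 490 × 10⁻³ = 670.3 kN.
Base metal (shear rupture): φR_n = 0.75 × 0.6 × 410 × 22 × 490 × 10⁻³ = 1989 kN.
Governing: weld metal.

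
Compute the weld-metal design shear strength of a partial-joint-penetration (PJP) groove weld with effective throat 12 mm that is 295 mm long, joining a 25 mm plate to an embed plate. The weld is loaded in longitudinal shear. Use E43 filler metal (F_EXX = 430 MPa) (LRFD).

Effective throat (given) t_e = 12 mm.
A_we = 12 × 295 = 3540 mm².
F_nw = 0.6 F_EXX = 258 MPa.
φR_n = 0.75 × 258 × 3540 × 10⁻³ = 685 kN.

φR_n ≈ 685 kN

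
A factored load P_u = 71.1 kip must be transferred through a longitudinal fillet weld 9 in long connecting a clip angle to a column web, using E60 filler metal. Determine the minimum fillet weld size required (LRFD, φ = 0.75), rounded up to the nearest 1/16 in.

E60XX → F_EXX = 60 ksi.
Total weld length L = 9 in.
Required throat t_e = P_u / (φ × 0.6 F_EXX × L) = 71.1 / (0.75 × 0.6 × 60 × 9) = 0.2926 in.
Required leg w = t_e / 0.707 = 0.4139 in → use 7/16 in.

w = 7/16 in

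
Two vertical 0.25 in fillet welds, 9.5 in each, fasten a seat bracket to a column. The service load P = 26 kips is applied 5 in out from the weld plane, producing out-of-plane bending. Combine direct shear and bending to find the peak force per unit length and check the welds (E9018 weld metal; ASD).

E90XX → F_EXX = 90 ksi.
L_w = 2 × 9.5 = 19 in; section modulus (unit throat) S = 2 × L²/6 = 30.08 in².
Direct shear f_v = P/L_w = 26/19 = 1.368 kip/in.
Moment M = P × e = 26 × 5 = 130 kip·in; bending f_b = M/S = 4.321 kip/in.
f_max = √(f_v² + f_b²) = √(1.368² + 4.321²) = 4.533 kip/in.
r_n/Ω = (1/2.0) × 0.6 × 90 × (0.707 × 0.25) = 4.772 kip/in → adequate.

f_max ≈ 4.53 kip/in; adequate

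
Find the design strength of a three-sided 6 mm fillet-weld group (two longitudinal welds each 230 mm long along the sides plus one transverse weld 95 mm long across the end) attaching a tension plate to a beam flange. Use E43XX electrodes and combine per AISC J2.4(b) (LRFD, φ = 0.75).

φR_n ≈ 456 kN

E43XX → F_EXX = 430 MPa.
t_e = 0.707 × 6 = 4.242 mm.
R_nwl = 0.6 × 430 × 4.242 × 460 × 10⁻³ = 503.4 kN (longitudinal, 2 welds).
R_nwt = 0.6 × 430 × 4.242 × 95 × 10⁻³ = 104 kN (transverse, base value).
(i) R_nwl + R_nwt = 607.4 kN; (ii) 0.85 R_nwl + 1.5 R_nwt = 583.9 kN.
R_n = max = 607.4 kN [governs: (i)]; φR_n = 455.6 kN.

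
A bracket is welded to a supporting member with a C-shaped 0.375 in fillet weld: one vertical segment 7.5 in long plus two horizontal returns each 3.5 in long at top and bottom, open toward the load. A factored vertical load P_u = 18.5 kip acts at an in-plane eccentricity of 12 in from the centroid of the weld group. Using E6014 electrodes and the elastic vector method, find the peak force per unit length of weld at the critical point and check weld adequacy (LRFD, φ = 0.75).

f_max ≈ 7.53 kip/in; NOT adequate

E60XX → F_EXX = 60 ksi.
Total weld length L_w = 14.5 in. Treat welds as unit-width lines.
Centroid: x̄ = 2×3.5×1.75 / 14.5 = 0.8448 in from the vertical weld.
Polar moment about centroid: J = I_x + I_y = [7.5³/12 + 2×3.5×3.75²] + [7.5×0.8448² + 2(3.5³/12 + 3.5×0.9052²)] = 151.8 in³.
Direct shear f_v = P/L_w = 18.5 / 14.5 = 1.276 kip/in (vertical).
Torsion M = P·e = 18.5 × 12 = 222 kip·in.
Critical point at (x, y) = (2.655, 3.75) from centroid. f_tx = M·y/J = 5.483 kip/in; f_ty = M·x/J = 3.882 kip/in.
Resultant f_max = √[f_tx² + (f_v + f_ty)²] = √[5.483² + (1.276 + 3.882)²] = 7.528 kip/in.
Capacity per unit length: φr_n = 0.75 × 0.6 × 60 × (0.707 × 0.375) = 7.158 kip/in.
7.528 > 7.158 → NOT adequate.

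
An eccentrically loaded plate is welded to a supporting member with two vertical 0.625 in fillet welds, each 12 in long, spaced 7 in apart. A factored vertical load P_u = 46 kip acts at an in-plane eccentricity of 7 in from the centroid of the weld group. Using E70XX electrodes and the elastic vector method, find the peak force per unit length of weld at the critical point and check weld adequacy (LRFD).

f_max ≈ 5.09 kip/in; adequate

E70XX → F_EXX = 70 ksi.
Total weld length L_w = 24 in. Treat welds as unit-width lines.
Polar moment about centroid: J = 2[d³/12 + d(b/2)²] = 2[12³/12 + 12×3.5²] = 582 in³.
Direct shear f_v = P/L_w = 46 / 24 = 1.917 kip/in (vertical).
Torsion M = P·e = 46 × 7 = 322 kip·in.
Critical point at (x, y) = (3.5, 6) from centroid. f_tx = M·y/J = 3.32 kip/in; f_ty = M·x/J = 1.936 kip/in.
Resultant f_max = √[f_tx² + (f_v + f_ty)²] = √[3.32² + (1.917 + 1.936)²] = 5.086 kip/in.
Capacity per unit length: φr_n = 0.75 × 0.6 × 70 × (0.707 × 0.625) = 13.92 kip/in.
5.086 ≤ 13.92 → adequate.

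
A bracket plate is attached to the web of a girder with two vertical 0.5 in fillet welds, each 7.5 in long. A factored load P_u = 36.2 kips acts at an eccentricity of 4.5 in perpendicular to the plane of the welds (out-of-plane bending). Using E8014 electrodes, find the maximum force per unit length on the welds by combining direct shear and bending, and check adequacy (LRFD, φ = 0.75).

E80XX → F_EXX = 80 ksi.
L_w = 2 × 7.5 = 15 in; section modulus (unit throat) S = 2 × L²/6 = 18.75 in².
Direct shear f_v = P/L_w = 36.2/15 = 2.413 kip/in.
Moment M = P × e = 36.2 × 4.5 = 162.9 kip·in; bending f_b = M/S = 8.688 kip/in.
f_max = √(f_v² + f_b²) = √(2.413² + 8.688²) = 9.017 kip/in.
φr_n = 0.75 × 0.6 × 80 × (0.707 × 0.5) = 12.73 kip/in → adequate.

f_max ≈ 9.02 kip/in; adequate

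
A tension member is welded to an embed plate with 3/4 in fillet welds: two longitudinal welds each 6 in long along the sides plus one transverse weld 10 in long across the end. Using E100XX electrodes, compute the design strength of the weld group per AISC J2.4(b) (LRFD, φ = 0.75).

φR_n ≈ 601 kip

E100XX → F_EXX = 100 ksi.
t_e = 0.707 × 0.75 = 0.5302 in.
R_nwl = 0.6 × 100 × 0.5302 × 12 = 381.8 kip (longitudinal, 2 welds).
R_nwt = 0.6 × 100 × 0.5302 × 10 = 318.2 kip (transverse, base value).
(i) R_nwl + R_nwt = 699.9 kip; (ii) 0.85 R_nwl + 1.5 R_nwt = 801.7 kip.
R_n = max = 801.7 kip [governs: (ii)]; φR_n = 601.3 kip.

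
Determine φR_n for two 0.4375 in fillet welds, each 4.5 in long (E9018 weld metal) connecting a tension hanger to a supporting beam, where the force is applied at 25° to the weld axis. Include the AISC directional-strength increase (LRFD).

φR_n ≈ 128 kips

E90XX → F_EXX = 90 ksi.
t_e = 0.707 × 0.4375 = 0.3093 in; A_we = 0.3093 × 9 = 2.784 in².
Directional factor: 1.0 + 0.5 sin^1.5(25°) = 1.137.
F_nw = 0.6 × 90 × 1.137 = 61.42 ksi.
φR_n = 0.75 × 61.42 × 2.784 = 128.2 kips.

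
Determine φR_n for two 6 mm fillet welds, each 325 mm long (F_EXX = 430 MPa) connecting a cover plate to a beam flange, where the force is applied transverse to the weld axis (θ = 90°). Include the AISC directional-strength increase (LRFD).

φR_n ≈ 800 kN

t_e = 0.707 × 6 = 4.242 mm; A_we = 4.242 × 650 = 2757 mm².
Directional factor: 1.0 + 0.5 sin^1.5(90°) = 1.5.
F_nw = 0.6 × 430 × 1.5 = 387 MPa.
φR_n = 0.75 × 387 × 2757 × 10⁻³ = 800.3 kN.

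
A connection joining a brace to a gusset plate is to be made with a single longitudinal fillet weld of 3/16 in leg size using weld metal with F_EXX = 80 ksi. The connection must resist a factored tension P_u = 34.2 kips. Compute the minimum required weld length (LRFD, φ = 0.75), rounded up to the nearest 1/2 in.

L = 7.5 in

Throat t_e = 0.707 × 0.1875 = 0.1326 in.
φr_n = 0.75 × 0.6 × 80 × 0.1326 = 4.772 kips/in.
L_req = P_u / φr_n = 34.2 / 4.772 = 7.166 in total.
Round up → use L = 7.5 in.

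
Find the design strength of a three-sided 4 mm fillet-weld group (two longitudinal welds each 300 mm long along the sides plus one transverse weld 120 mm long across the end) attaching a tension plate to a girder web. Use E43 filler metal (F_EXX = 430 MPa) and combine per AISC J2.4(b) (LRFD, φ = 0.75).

φR_n ≈ 394 kN

t_e = 0.707 × 4 = 2.828 mm.
R_nwl = 0.6 × 430 × 2.828 × 600 × 10⁻³ = 437.8 kN (longitudinal, 2 welds).
R_nwt = 0.6 × 430 × 2.828 × 120 × 10⁻³ = 87.55 kN (transverse, base value).
(i) R_nwl + R_nwt = 525.3 kN; (ii) 0.85 R_nwl + 1.5 R_nwt = 503.4 kN.
R_n = max = 525.3 kN [governs: (i)]; φR_n = 394 kN.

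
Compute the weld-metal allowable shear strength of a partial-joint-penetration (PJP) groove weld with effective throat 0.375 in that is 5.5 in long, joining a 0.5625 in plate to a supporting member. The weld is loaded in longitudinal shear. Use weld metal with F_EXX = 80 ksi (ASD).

Effective throat (given) t_e = 0.375 in.
A_we = 0.375 × 5.5 = 2.062 in².
F_nw = 0.6 F_EXX = 48 ksi.
R_n/Ω = (48 × 2.062) / 2.0 = 49.5 kip.

R_n/Ω ≈ 49.5 kip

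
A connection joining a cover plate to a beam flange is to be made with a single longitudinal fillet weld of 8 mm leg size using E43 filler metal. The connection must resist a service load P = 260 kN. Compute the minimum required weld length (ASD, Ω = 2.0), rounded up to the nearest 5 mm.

L = 360 mm

E43XX → F_EXX = 430 MPa.
Throat t_e = 0.707 × 8 = 5.656 mm.
r_n/Ω = (0.6 × 430 × 5.656) / 2.0 = 729.6 N/mm = 0.7296 kN/mm.
L_req = P / (r_n/Ω) = 260 / 0.7296 = 356.3 mm total.
Round up → use L = 360 mm.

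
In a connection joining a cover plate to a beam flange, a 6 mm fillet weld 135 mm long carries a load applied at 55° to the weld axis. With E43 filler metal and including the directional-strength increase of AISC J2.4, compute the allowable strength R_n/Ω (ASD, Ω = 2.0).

E43XX → F_EXX = 430 MPa.
t_e = 0.707 × 6 = 4.242 mm; A_we = 4.242 × 135 = 572.7 mm².
Directional factor: 1.0 + 0.5 sin^1.5(55°) = 1.371.
F_nw = 0.6 × 430 × 1.371 = 353.6 MPa.
R_n/Ω = (353.6 × 572.7) / 2.0 × 10⁻³ = 101.3 kN.

R_n/Ω ≈ 101 kN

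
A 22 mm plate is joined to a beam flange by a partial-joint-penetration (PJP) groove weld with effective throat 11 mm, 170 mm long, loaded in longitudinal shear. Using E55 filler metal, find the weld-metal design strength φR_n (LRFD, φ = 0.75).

φR_n ≈ 463 kN

E55XX → F_EXX = 550 MPa.
Effective throat (given) t_e = 11 mm.
A_we = 11 × 170 = 1870 mm².
F_nw = 0.6 F_EXX = 330 MPa.
φR_n = 0.75 × 330 × 1870 × 10⁻³ = 462.8 kN.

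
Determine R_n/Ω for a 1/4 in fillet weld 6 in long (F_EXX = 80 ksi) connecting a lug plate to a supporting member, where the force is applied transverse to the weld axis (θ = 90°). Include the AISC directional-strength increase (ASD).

t_e = 0.707 × 0.25 = 0.1767 in; A_we = 0.1767 × 6 = 1.06 in².
Directional factor: 1.0 + 0.5 sin^1.5(90°) = 1.5.
F_nw = 0.6 × 80 × 1.5 = 72 ksi.
R_n/Ω = (72 × 1.06) / 2.0 = 38.18 kip.

R_n/Ω ≈ 38.2 kip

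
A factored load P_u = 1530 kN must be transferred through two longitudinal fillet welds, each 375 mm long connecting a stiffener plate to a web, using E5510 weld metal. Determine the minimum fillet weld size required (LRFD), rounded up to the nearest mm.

E55XX → F_EXX = 550 MPa.
Total weld length L = 750 mm.
Required throat t_e = P_u / (φ × 0.6 F_EXX × L) = 1530 / (0.75 × 0.6 × 550 × 750 × 10⁻³) = 8.242 mm.
Required leg w = t_e / 0.707 = 11.66 mm → use 12 mm.

w = 12 mm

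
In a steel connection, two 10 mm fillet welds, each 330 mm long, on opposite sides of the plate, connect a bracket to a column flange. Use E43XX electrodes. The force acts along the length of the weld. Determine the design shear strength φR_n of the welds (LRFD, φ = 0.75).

E43XX → F_EXX = 430 MPa.
Effective throat t_e = 0.707 × 10 = 7.07 mm.
Total length L = 660 mm; A_we = 7.07 × 660 = 4666 mm².
F_nw = 0.6 F_EXX = 0.6 × 430 = 258 MPa.
φR_n = 0.75 × 258 × 4666 × 10⁻³ = 902.9 kN.

φR_n ≈ 903 kN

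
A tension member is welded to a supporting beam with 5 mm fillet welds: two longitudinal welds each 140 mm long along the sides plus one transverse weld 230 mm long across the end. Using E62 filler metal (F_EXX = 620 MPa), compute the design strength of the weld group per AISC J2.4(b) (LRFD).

φR_n ≈ 575 kN

t_e = 0.707 × 5 = 3.535 mm.
R_nwl = 0.6 × 620 × 3.535 × 280 × 10⁻³ = 368.2 kN (longitudinal, 2 welds).
R_nwt = 0.6 × 620 × 3.535 × 230 × 10⁻³ = 302.5 kN (transverse, base value).
(i) R_nwl + R_nwt = 670.7 kN; (ii) 0.85 R_nwl + 1.5 R_nwt = 766.7 kN.
R_n = max = 766.7 kN [governs: (ii)]; φR_n = 575 kN.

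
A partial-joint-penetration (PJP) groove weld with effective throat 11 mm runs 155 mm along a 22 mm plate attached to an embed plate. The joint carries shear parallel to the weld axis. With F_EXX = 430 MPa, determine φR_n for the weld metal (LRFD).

Effective throat (given) t_e = 11 mm.
A_we = 11 × 155 = 1705 mm².
F_nw = 0.6 F_EXX = 258 MPa.
φR_n = 0.75 × 258 × 1705 × 10⁻³ = 329.9 kN.

φR_n ≈ 330 kN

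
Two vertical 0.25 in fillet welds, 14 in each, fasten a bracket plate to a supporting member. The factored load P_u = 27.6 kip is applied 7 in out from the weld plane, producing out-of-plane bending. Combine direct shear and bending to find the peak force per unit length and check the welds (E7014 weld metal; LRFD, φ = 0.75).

E70XX → F_EXX = 70 ksi.
L_w = 2 × 14 = 28 in; section modulus (unit throat) S = 2 × L²/6 = 65.33 in².
Direct shear f_v = P/L_w = 27.6/28 = 0.9857 kip/in.
Moment M = P × e = 27.6 × 7 = 193.2 kip·in; bending f_b = M/S = 2.957 kip/in.
f_max = √(f_v² + f_b²) = √(0.9857² + 2.957²) = 3.117 kip/in.
φr_n = 0.75 × 0.6 × 70 × (0.707 × 0.25) = 5.568 kip/in → adequate.

f_max ≈ 3.12 kip/in; adequate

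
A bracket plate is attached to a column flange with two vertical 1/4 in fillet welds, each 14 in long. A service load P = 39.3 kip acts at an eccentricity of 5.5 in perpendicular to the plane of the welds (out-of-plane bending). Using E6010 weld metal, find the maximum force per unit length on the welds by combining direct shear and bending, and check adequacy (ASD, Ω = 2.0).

E60XX → F_EXX = 60 ksi.
L_w = 2 × 14 = 28 in; section modulus (unit throat) S = 2 × L²/6 = 65.33 in².
Direct shear f_v = P/L_w = 39.3/28 = 1.404 kip/in.
Moment M = P × e = 39.3 × 5.5 = 216.15 kip·in; bending f_b = M/S = 3.308 kip/in.
f_max = √(f_v² + f_b²) = √(1.404² + 3.308²) = 3.594 kip/in.
r_n/Ω = (1/2.0) × 0.6 × 60 × (0.707 × 0.25) = 3.181 kip/in → NOT adequate.

f_max ≈ 3.59 kip/in; NOT adequate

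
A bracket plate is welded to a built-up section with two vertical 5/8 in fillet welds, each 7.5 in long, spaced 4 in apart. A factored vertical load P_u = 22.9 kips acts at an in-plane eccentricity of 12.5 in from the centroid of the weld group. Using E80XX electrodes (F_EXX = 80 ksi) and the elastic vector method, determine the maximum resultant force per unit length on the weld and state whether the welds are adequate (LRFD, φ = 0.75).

f_max ≈ 10.1 kip/in; adequate

Total weld length L_w = 15 in. Treat welds as unit-width lines.
Polar moment about centroid: J = 2[d³/12 + d(b/2)²] = 2[7.5³/12 + 7.5×2²] = 130.3 in³.
Direct shear f_v = P/L_w = 22.9 / 15 = 1.527 kip/in (vertical).
Torsion M = P·e = 22.9 × 12.5 = 286.25 kip·in.
Critical point at (x, y) = (2, 3.75) from centroid. f_tx = M·y/J = 8.237 kip/in; f_ty = M·x/J = 4.393 kip/in.
Resultant f_max = √[f_tx² + (f_v + f_ty)²] = √[8.237² + (1.527 + 4.393)²] = 10.14 kip/in.
Capacity per unit length: φr_n = 0.75 × 0.6 × 80 × (0.707 × 0.625) = 15.91 kip/in.
10.14 ≤ 15.91 → adequate.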